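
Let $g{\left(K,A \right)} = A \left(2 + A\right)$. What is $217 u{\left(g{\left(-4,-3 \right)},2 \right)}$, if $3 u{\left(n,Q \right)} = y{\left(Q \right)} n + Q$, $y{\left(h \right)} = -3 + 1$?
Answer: $- \frac{868}{3} \approx -289.33$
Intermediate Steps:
$y{\left(h \right)} = -2$
$u{\left(n,Q \right)} = - \frac{2 n}{3} + \frac{Q}{3}$ ($u{\left(n,Q \right)} = \frac{- 2 n + Q}{3} = \frac{Q - 2 n}{3} = - \frac{2 n}{3} + \frac{Q}{3}$)
$217 u{\left(g{\left(-4,-3 \right)},2 \right)} = 217 \left(- \frac{2 \left(- 3 \left(2 - 3\right)\right)}{3} + \frac{1}{3} \cdot 2\right) = 217 \left(- \frac{2 \left(\left(-3\right) \left(-1\right)\right)}{3} + \frac{2}{3}\right) = 217 \left(\left(- \frac{2}{3}\right) 3 + \frac{2}{3}\right) = 217 \left(-2 + \frac{2}{3}\right) = 217 \left(- \frac{4}{3}\right) = - \frac{868}{3}$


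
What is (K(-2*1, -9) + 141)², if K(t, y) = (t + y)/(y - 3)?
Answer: 2900209/144 ≈ 20140.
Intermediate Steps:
K(t, y) = (t + y)/(-3 + y)
(K(-2*1, -9) + 141)² = ((-2*1 - 9)/(-3 - 9) + 141)² = ((-2 - 9)/(-12) + 141)² = (-1/12*(-11) + 141)² = (11/12 + 141)² = (1703/12)² = 2900209/144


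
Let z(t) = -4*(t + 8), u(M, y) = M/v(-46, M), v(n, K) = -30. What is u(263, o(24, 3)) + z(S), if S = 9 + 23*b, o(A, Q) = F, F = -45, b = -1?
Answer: 457/30 ≈ 15.233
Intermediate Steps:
o(A, Q) = -45
u(M, y) = -M/30 (u(M, y) = M/(-30) = M*(-1/30) = -M/30)
S = -14 (S = 9 + 23*(-1) = 9 - 23 = -14)
z(t) = -32 - 4*t (z(t) = -4*(8 + t) = -32 - 4*t)
u(263, o(24, 3)) + z(S) = -1/30*263 + (-32 - 4*(-14)) = -263/30 + (-32 + 56) = -263/30 + 24 = 457/30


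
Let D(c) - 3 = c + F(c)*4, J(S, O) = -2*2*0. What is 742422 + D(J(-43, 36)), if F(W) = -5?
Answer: 742405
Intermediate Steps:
J(S, O) = 0 (J(S, O) = -4*0 = 0)
D(c) = -17 + c (D(c) = 3 + (c - 5*4) = 3 + (c - 20) = 3 + (-20 + c) = -17 + c)
742422 + D(J(-43, 36)) = 742422 + (-17 + 0) = 742422 - 17 = 742405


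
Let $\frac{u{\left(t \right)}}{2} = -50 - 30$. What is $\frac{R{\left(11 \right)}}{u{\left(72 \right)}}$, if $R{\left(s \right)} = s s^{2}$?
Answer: $- \frac{1331}{160} \approx -8.3188$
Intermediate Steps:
$u{\left(t \right)} = -160$ ($u{\left(t \right)} = 2 \left(-50 - 30\right) = 2 \left(-80\right) = -160$)
$R{\left(s \right)} = s^{3}$
$\frac{R{\left(11 \right)}}{u{\left(72 \right)}} = \frac{11^{3}}{-160} = 1331 \left(- \frac{1}{160}\right) = - \frac{1331}{160}$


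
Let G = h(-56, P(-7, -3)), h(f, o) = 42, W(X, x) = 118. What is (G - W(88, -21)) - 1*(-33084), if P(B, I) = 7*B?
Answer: 33008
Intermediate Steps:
G = 42
(G - W(88, -21)) - 1*(-33084) = (42 - 1*118) - 1*(-33084) = (42 - 118) + 33084 = -76 + 33084 = 33008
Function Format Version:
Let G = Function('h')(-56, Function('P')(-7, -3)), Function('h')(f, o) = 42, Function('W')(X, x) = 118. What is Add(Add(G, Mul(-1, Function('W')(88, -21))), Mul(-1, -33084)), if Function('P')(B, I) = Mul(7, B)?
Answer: 33008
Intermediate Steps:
G = 42
Add(Add(G, Mul(-1, Function('W')(88, -21))), Mul(-1, -33084)) = Add(Add(42, Mul(-1, 118)), Mul(-1, -33084)) = Add(Add(42, -118), 33084) = Add(-76, 33084) = 33008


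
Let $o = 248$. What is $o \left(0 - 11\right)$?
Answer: $-2728$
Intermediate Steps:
$o \left(0 - 11\right) = 248 \left(0 - 11\right) = 248 \left(-11\right) = -2728$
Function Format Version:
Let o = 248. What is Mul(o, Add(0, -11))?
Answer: -2728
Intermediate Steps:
Mul(o, Add(0, -11)) = Mul(248, Add(0, -11)) = Mul(248, -11) = -2728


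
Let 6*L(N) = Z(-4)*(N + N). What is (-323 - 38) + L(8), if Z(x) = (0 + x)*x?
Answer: -955/3 ≈ -318.33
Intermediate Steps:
Z(x) = x² (Z(x) = x*x = x²)
L(N) = 16*N/3 (L(N) = ((-4)²*(N + N))/6 = (16*(2*N))/6 = (32*N)/6 = 16*N/3)
(-323 - 38) + L(8) = (-323 - 38) + (16/3)*8 = -361 + 128/3 = -955/3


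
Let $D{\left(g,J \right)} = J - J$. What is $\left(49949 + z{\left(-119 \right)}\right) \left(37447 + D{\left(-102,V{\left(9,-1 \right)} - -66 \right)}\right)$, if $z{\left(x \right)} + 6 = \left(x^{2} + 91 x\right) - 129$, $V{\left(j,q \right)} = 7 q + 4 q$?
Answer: $1990158262$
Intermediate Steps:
$V{\left(j,q \right)} = 11 q$
$z{\left(x \right)} = -135 + x^{2} + 91 x$ ($z{\left(x \right)} = -6 - \left(129 - x^{2} - 91 x\right) = -6 + \left(-129 + x^{2} + 91 x\right) = -135 + x^{2} + 91 x$)
$D{\left(g,J \right)} = 0$
$\left(49949 + z{\left(-119 \right)}\right) \left(37447 + D{\left(-102,V{\left(9,-1 \right)} - -66 \right)}\right) = \left(49949 + \left(-135 + \left(-119\right)^{2} + 91 \left(-119\right)\right)\right) \left(37447 + 0\right) = \left(49949 - -3197\right) 37447 = \left(49949 + 3197\right) 37447 = 53146 \cdot 37447 = 1990158262$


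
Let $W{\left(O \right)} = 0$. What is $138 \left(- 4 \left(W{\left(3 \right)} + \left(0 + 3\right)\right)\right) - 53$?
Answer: $-1709$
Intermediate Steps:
$138 \left(- 4 \left(W{\left(3 \right)} + \left(0 + 3\right)\right)\right) - 53 = 138 \left(- 4 \left(0 + \left(0 + 3\right)\right)\right) - 53 = 138 \left(- 4 \left(0 + 3\right)\right) - 53 = 138 \left(\left(-4\right) 3\right) - 53 = 138 \left(-12\right) - 53 = -1656 - 53 = -1709$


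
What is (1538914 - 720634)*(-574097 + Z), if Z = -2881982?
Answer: -2828040324120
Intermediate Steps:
(1538914 - 720634)*(-574097 + Z) = (1538914 - 720634)*(-574097 - 2881982) = 818280*(-3456079) = -2828040324120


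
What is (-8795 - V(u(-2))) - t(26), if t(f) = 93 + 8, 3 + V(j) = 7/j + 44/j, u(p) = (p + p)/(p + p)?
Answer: -8944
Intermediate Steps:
u(p) = 1 (u(p) = (2*p)/((2*p)) = (2*p)*(1/(2*p)) = 1)
V(j) = -3 + 51/j (V(j) = -3 + (7/j + 44/j) = -3 + 51/j)
t(f) = 101
(-8795 - V(u(-2))) - t(26) = (-8795 - (-3 + 51/1)) - 1*101 = (-8795 - (-3 + 51*1)) - 101 = (-8795 - (-3 + 51)) - 101 = (-8795 - 1*48) - 101 = (-8795 - 48) - 101 = -8843 - 101 = -8944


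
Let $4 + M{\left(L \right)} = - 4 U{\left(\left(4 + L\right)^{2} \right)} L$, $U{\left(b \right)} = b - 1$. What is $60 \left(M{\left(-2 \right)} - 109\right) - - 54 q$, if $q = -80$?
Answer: $-9660$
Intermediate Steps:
$U{\left(b \right)} = -1 + b$
$M{\left(L \right)} = -4 + L \left(4 - 4 \left(4 + L\right)^{2}\right)$ ($M{\left(L \right)} = -4 + - 4 \left(-1 + \left(4 + L\right)^{2}\right) L = -4 + \left(4 - 4 \left(4 + L\right)^{2}\right) L = -4 + L \left(4 - 4 \left(4 + L\right)^{2}\right)$)
$60 \left(M{\left(-2 \right)} - 109\right) - - 54 q = 60 \left(\left(-4 - - 8 \left(-1 + \left(4 - 2\right)^{2}\right)\right) - 109\right) - \left(-54\right) \left(-80\right) = 60 \left(\left(-4 - - 8 \left(-1 + 2^{2}\right)\right) - 109\right) - 4320 = 60 \left(\left(-4 - - 8 \left(-1 + 4\right)\right) - 109\right) - 4320 = 60 \left(\left(-4 - \left(-8\right) 3\right) - 109\right) - 4320 = 60 \left(\left(-4 + 24\right) - 109\right) - 4320 = 60 \left(20 - 109\right) - 4320 = 60 \left(-89\right) - 4320 = -5340 - 4320 = -9660$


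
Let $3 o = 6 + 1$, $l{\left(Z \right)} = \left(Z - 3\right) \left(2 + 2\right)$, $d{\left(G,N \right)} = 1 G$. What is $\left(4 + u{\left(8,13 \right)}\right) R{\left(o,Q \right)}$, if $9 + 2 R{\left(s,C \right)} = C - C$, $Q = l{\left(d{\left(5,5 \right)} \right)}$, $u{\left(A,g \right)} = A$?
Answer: $-54$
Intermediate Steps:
$d{\left(G,N \right)} = G$
$l{\left(Z \right)} = -12 + 4 Z$ ($l{\left(Z \right)} = \left(-3 + Z\right) 4 = -12 + 4 Z$)
$o = \frac{7}{3}$ ($o = \frac{6 + 1}{3} = \frac{1}{3} \cdot 7 = \frac{7}{3} \approx 2.3333$)
$Q = 8$ ($Q = -12 + 4 \cdot 5 = -12 + 20 = 8$)
$R{\left(s,C \right)} = - \frac{9}{2}$ ($R{\left(s,C \right)} = - \frac{9}{2} + \frac{C - C}{2} = - \frac{9}{2} + \frac{1}{2} \cdot 0 = - \frac{9}{2} + 0 = - \frac{9}{2}$)
$\left(4 + u{\left(8,13 \right)}\right) R{\left(o,Q \right)} = \left(4 + 8\right) \left(- \frac{9}{2}\right) = 12 \left(- \frac{9}{2}\right) = -54$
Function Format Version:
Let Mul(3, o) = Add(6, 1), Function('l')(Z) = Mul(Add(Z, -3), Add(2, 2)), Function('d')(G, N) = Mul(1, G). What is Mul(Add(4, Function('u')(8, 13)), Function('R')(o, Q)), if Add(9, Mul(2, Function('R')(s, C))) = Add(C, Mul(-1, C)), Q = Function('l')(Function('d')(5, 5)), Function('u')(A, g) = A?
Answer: -54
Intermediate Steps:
Function('d')(G, N) = G
Function('l')(Z) = Add(-12, Mul(4, Z)) (Function('l')(Z) = Mul(Add(-3, Z), 4) = Add(-12, Mul(4, Z)))
o = Rational(7, 3) (o = Mul(Rational(1, 3), Add(6, 1)) = Mul(Rational(1, 3), 7) = Rational(7, 3) ≈ 2.3333)
Q = 8 (Q = Add(-12, Mul(4, 5)) = Add(-12, 20) = 8)
Function('R')(s, C) = Rational(-9, 2) (Function('R')(s, C) = Add(Rational(-9, 2), Mul(Rational(1, 2), Add(C, Mul(-1, C)))) = Add(Rational(-9, 2), Mul(Rational(1, 2), 0)) = Add(Rational(-9, 2), 0) = Rational(-9, 2))
Mul(Add(4, Function('u')(8, 13)), Function('R')(o, Q)) = Mul(Add(4, 8), Rational(-9, 2)) = Mul(12, Rational(-9, 2)) = -54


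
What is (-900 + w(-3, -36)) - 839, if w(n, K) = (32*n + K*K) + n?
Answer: -542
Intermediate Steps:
w(n, K) = K² + 33*n (w(n, K) = (32*n + K²) + n = (K² + 32*n) + n = K² + 33*n)
(-900 + w(-3, -36)) - 839 = (-900 + ((-36)² + 33*(-3))) - 839 = (-900 + (1296 - 99)) - 839 = (-900 + 1197) - 839 = 297 - 839 = -542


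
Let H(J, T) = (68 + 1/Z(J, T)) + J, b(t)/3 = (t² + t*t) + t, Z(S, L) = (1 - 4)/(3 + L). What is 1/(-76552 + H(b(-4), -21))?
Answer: -1/76394 ≈ -1.3090e-5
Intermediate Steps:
Z(S, L) = -3/(3 + L)
b(t) = 3*t + 6*t² (b(t) = 3*((t² + t*t) + t) = 3*((t² + t²) + t) = 3*(2*t² + t) = 3*(t + 2*t²) = 3*t + 6*t²)
H(J, T) = 67 + J - T/3 (H(J, T) = (68 + 1/(-3/(3 + T))) + J = (68 + (-1 - T/3)) + J = (67 - T/3) + J = 67 + J - T/3)
1/(-76552 + H(b(-4), -21)) = 1/(-76552 + (67 + 3*(-4)*(1 + 2*(-4)) - ⅓*(-21))) = 1/(-76552 + (67 + 3*(-4)*(1 - 8) + 7)) = 1/(-76552 + (67 + 3*(-4)*(-7) + 7)) = 1/(-76552 + (67 + 84 + 7)) = 1/(-76552 + 158) = 1/(-76394) = -1/76394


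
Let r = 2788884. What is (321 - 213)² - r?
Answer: -2777220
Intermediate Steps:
(321 - 213)² - r = (321 - 213)² - 1*2788884 = 108² - 2788884 = 11664 - 2788884 = -2777220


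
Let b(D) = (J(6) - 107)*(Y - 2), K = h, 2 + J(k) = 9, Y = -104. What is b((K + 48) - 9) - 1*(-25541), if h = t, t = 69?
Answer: 36141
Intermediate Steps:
h = 69
J(k) = 7 (J(k) = -2 + 9 = 7)
K = 69
b(D) = 10600 (b(D) = (7 - 107)*(-104 - 2) = -100*(-106) = 10600)
b((K + 48) - 9) - 1*(-25541) = 10600 - 1*(-25541) = 10600 + 25541 = 36141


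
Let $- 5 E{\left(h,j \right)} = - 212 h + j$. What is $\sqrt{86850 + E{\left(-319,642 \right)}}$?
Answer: $2 \sqrt{18299} \approx 270.55$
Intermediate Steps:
$E{\left(h,j \right)} = - \frac{j}{5} + \frac{212 h}{5}$ ($E{\left(h,j \right)} = - \frac{- 212 h + j}{5} = - \frac{j - 212 h}{5} = - \frac{j}{5} + \frac{212 h}{5}$)
$\sqrt{86850 + E{\left(-319,642 \right)}} = \sqrt{86850 + \left(\left(- \frac{1}{5}\right) 642 + \frac{212}{5} \left(-319\right)\right)} = \sqrt{86850 - 13654} = \sqrt{73196} = 2 \sqrt{18299}$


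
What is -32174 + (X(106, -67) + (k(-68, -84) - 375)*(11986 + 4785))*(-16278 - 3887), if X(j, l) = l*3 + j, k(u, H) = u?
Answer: 149818819746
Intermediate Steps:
X(j, l) = j + 3*l (X(j, l) = 3*l + j = j + 3*l)
-32174 + (X(106, -67) + (k(-68, -84) - 375)*(11986 + 4785))*(-16278 - 3887) = -32174 + ((106 + 3*(-67)) + (-68 - 375)*(11986 + 4785))*(-16278 - 3887) = -32174 + ((106 - 201) - 443*16771)*(-20165) = -32174 + (-95 - 7429553)*(-20165) = -32174 - 7429648*(-20165) = -32174 + 149818851920 = 149818819746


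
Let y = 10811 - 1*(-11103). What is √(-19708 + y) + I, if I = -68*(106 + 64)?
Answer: -11560 + √2206 ≈ -11513.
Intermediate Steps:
y = 21914 (y = 10811 + 11103 = 21914)
I = -11560 (I = -68*170 = -11560)
√(-19708 + y) + I = √(-19708 + 21914) - 11560 = √2206 - 11560 = -11560 + √2206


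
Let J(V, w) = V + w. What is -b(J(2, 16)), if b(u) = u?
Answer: -18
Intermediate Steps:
-b(J(2, 16)) = -(2 + 16) = -1*18 = -18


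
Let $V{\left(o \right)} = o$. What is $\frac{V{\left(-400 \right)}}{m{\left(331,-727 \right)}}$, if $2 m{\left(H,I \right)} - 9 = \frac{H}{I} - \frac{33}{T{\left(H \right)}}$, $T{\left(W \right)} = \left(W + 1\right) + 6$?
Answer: $- \frac{39316160}{415133} \approx -94.707$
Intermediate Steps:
$T{\left(W \right)} = 7 + W$ ($T{\left(W \right)} = \left(1 + W\right) + 6 = 7 + W$)
$m{\left(H,I \right)} = \frac{9}{2} - \frac{33}{2 \left(7 + H\right)} + \frac{H}{2 I}$ ($m{\left(H,I \right)} = \frac{9}{2} + \frac{\frac{H}{I} - \frac{33}{7 + H}}{2} = \frac{9}{2} + \frac{- \frac{33}{7 + H} + \frac{H}{I}}{2} = \frac{9}{2} + \left(- \frac{33}{2 \left(7 + H\right)} + \frac{H}{2 I}\right) = \frac{9}{2} - \frac{33}{2 \left(7 + H\right)} + \frac{H}{2 I}$)
$\frac{V{\left(-400 \right)}}{m{\left(331,-727 \right)}} = - \frac{400}{\frac{1}{2} \frac{1}{-727} \frac{1}{7 + 331} \left(\left(-33\right) \left(-727\right) + 331 \left(7 + 331\right) + 9 \left(-727\right) \left(7 + 331\right)\right)} = - \frac{400}{\frac{1}{2} \left(- \frac{1}{727}\right) \frac{1}{338} \left(23991 + 331 \cdot 338 + 9 \left(-727\right) 338\right)} = - \frac{400}{\frac{1}{2} \left(- \frac{1}{727}\right) \frac{1}{338} \left(23991 + 111878 - 2211534\right)} = - \frac{400}{\frac{1}{2} \left(- \frac{1}{727}\right) \frac{1}{338} \left(-2075665\right)} = - \frac{400}{\frac{2075665}{491452}} = \left(-400\right) \frac{491452}{2075665} = - \frac{39316160}{415133}$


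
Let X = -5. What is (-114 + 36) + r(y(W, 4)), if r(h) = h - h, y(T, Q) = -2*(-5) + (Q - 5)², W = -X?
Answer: -78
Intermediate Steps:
W = 5 (W = -1*(-5) = 5)
y(T, Q) = 10 + (-5 + Q)²
r(h) = 0
(-114 + 36) + r(y(W, 4)) = (-114 + 36) + 0 = -78 + 0 = -78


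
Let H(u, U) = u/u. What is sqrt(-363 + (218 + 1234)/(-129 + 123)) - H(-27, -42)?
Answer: -1 + 11*I*sqrt(5) ≈ -1.0 + 24.597*I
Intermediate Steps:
H(u, U) = 1
sqrt(-363 + (218 + 1234)/(-129 + 123)) - H(-27, -42) = sqrt(-363 + (218 + 1234)/(-129 + 123)) - 1*1 = sqrt(-363 + 1452/(-6)) - 1 = sqrt(-363 + 1452*(-1/6)) - 1 = sqrt(-363 - 242) - 1 = sqrt(-605) - 1 = 11*I*sqrt(5) - 1 = -1 + 11*I*sqrt(5)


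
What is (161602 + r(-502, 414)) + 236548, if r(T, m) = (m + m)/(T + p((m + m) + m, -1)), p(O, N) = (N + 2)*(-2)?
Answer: 5574077/14 ≈ 3.9815e+5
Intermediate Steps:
p(O, N) = -4 - 2*N (p(O, N) = (2 + N)*(-2) = -4 - 2*N)
r(T, m) = 2*m/(-2 + T) (r(T, m) = (m + m)/(T + (-4 - 2*(-1))) = (2*m)/(T + (-4 + 2)) = (2*m)/(T - 2) = (2*m)/(-2 + T) = 2*m/(-2 + T))
(161602 + r(-502, 414)) + 236548 = (161602 + 2*414/(-2 - 502)) + 236548 = (161602 + 2*414/(-504)) + 236548 = (161602 + 2*414*(-1/504)) + 236548 = (161602 - 23/14) + 236548 = 2262405/14 + 236548 = 5574077/14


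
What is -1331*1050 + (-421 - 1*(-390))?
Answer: -1397581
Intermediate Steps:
-1331*1050 + (-421 - 1*(-390)) = -1397550 + (-421 + 390) = -1397550 - 31 = -1397581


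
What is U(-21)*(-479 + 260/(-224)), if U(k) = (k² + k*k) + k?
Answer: -3307347/8 ≈ -4.1342e+5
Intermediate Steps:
U(k) = k + 2*k² (U(k) = (k² + k²) + k = 2*k² + k = k + 2*k²)
U(-21)*(-479 + 260/(-224)) = (-21*(1 + 2*(-21)))*(-479 + 260/(-224)) = (-21*(1 - 42))*(-479 + 260*(-1/224)) = (-21*(-41))*(-479 - 65/56) = 861*(-26889/56) = -3307347/8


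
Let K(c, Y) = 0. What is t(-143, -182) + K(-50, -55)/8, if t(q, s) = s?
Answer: -182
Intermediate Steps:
t(-143, -182) + K(-50, -55)/8 = -182 + 0/8 = -182 + 0*(1/8) = -182 + 0 = -182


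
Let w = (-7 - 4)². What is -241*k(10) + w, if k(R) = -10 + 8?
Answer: 603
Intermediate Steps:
k(R) = -2
w = 121 (w = (-11)² = 121)
-241*k(10) + w = -241*(-2) + 121 = 482 + 121 = 603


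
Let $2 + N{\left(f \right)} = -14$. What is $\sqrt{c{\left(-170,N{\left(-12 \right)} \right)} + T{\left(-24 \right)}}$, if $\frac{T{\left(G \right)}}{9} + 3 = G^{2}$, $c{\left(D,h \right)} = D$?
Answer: $\sqrt{4987} \approx 70.619$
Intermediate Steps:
$N{\left(f \right)} = -16$ ($N{\left(f \right)} = -2 - 14 = -16$)
$T{\left(G \right)} = -27 + 9 G^{2}$
$\sqrt{c{\left(-170,N{\left(-12 \right)} \right)} + T{\left(-24 \right)}} = \sqrt{-170 - \left(27 - 9 \left(-24\right)^{2}\right)} = \sqrt{-170 + \left(-27 + 9 \cdot 576\right)} = \sqrt{-170 + \left(-27 + 5184\right)} = \sqrt{-170 + 5157} = \sqrt{4987}$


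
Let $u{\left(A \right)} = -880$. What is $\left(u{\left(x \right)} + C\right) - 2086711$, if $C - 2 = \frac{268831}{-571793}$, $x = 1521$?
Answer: $- \frac{1193669045908}{571793} \approx -2.0876 \cdot 10^{6}$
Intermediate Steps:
$C = \frac{874755}{571793}$ ($C = 2 + \frac{268831}{-571793} = 2 + 268831 \left(- \frac{1}{571793}\right) = 2 - \frac{268831}{571793} = \frac{874755}{571793} \approx 1.5298$)
$\left(u{\left(x \right)} + C\right) - 2086711 = \left(-880 + \frac{874755}{571793}\right) - 2086711 = - \frac{502303085}{571793} - 2086711 = - \frac{1193669045908}{571793}$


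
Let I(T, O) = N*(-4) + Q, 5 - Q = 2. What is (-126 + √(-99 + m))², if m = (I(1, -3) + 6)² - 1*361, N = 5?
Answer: (126 - I*√339)² ≈ 15537.0 - 4639.8*I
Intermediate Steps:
Q = 3 (Q = 5 - 1*2 = 5 - 2 = 3)
I(T, O) = -17 (I(T, O) = 5*(-4) + 3 = -20 + 3 = -17)
m = -240 (m = (-17 + 6)² - 1*361 = (-11)² - 361 = 121 - 361 = -240)
(-126 + √(-99 + m))² = (-126 + √(-99 - 240))² = (-126 + √(-339))² = (-126 + I*√339)²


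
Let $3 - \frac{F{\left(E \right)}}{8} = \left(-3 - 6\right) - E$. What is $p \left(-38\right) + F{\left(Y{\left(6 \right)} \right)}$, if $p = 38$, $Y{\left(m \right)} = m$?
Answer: $-1300$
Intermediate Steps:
$F{\left(E \right)} = 96 + 8 E$ ($F{\left(E \right)} = 24 - 8 \left(\left(-3 - 6\right) - E\right) = 24 - 8 \left(-9 - E\right) = 24 + \left(72 + 8 E\right) = 96 + 8 E$)
$p \left(-38\right) + F{\left(Y{\left(6 \right)} \right)} = 38 \left(-38\right) + \left(96 + 8 \cdot 6\right) = -1444 + \left(96 + 48\right) = -1444 + 144 = -1300$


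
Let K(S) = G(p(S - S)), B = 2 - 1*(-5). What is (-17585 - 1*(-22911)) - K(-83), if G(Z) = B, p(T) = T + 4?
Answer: 5319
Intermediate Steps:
B = 7 (B = 2 + 5 = 7)
p(T) = 4 + T
G(Z) = 7
K(S) = 7
(-17585 - 1*(-22911)) - K(-83) = (-17585 - 1*(-22911)) - 1*7 = (-17585 + 22911) - 7 = 5326 - 7 = 5319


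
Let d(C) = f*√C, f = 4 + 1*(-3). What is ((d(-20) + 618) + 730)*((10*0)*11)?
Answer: 0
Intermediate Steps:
f = 1 (f = 4 - 3 = 1)
d(C) = √C (d(C) = 1*√C = √C)
((d(-20) + 618) + 730)*((10*0)*11) = ((√(-20) + 618) + 730)*((10*0)*11) = ((2*I*√5 + 618) + 730)*(0*11) = ((618 + 2*I*√5) + 730)*0 = (1348 + 2*I*√5)*0 = 0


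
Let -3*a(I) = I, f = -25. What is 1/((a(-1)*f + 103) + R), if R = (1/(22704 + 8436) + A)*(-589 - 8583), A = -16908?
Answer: 7785/1207299904847 ≈ 6.4483e-9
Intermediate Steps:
a(I) = -I/3
R = 1207299167867/7785 (R = (1/(22704 + 8436) - 16908)*(-589 - 8583) = (1/31140 - 16908)*(-9172) = -526515119/31140*(-9172) = 1207299167867/7785 ≈ 1.5508e+8)
1/((a(-1)*f + 103) + R) = 1/((-⅓*(-1)*(-25) + 103) + 1207299167867/7785) = 1/(((⅓)*(-25) + 103) + 1207299167867/7785) = 1/((-25/3 + 103) + 1207299167867/7785) = 1/(284/3 + 1207299167867/7785) = 1/(1207299904847/7785) = 7785/1207299904847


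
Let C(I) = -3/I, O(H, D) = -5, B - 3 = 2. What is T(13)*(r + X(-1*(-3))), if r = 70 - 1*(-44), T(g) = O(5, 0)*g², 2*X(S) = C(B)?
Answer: -192153/2 ≈ -96077.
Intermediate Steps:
B = 5 (B = 3 + 2 = 5)
X(S) = -3/10 (X(S) = (-3/5)/2 = (-3*⅕)/2 = (½)*(-⅗) = -3/10)
T(g) = -5*g²
r = 114 (r = 70 + 44 = 114)
T(13)*(r + X(-1*(-3))) = (-5*13²)*(114 - 3/10) = -5*169*(1137/10) = -845*1137/10 = -192153/2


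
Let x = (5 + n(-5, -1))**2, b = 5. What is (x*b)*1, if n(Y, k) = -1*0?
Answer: 125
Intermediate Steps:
n(Y, k) = 0
x = 25 (x = (5 + 0)**2 = 5**2 = 25)
(x*b)*1 = (25*5)*1 = 125*1 = 125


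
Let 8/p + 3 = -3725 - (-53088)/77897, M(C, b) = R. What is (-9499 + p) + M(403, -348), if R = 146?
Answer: -339451930095/36293366 ≈ -9353.0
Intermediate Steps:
M(C, b) = 146
p = -77897/36293366 (p = 8/(-3 + (-3725 - (-53088)/77897)) = 8/(-3 + (-3725 - 1*(-53088/77897))) = 8/(-3 + (-3725 + 53088/77897)) = 8/(-3 - 290113237/77897) = 8/(-290346928/77897) = 8*(-77897/290346928) = -77897/36293366 ≈ -0.0021463)
(-9499 + p) + M(403, -348) = (-9499 - 77897/36293366) + 146 = -344750761531/36293366 + 146 = -339451930095/36293366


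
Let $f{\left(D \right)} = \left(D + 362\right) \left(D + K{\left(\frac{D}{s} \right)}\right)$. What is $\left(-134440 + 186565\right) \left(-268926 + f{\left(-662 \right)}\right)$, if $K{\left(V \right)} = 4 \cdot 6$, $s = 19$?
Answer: $-4041042750$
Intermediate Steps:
$K{\left(V \right)} = 24$
$f{\left(D \right)} = \left(24 + D\right) \left(362 + D\right)$ ($f{\left(D \right)} = \left(D + 362\right) \left(D + 24\right) = \left(362 + D\right) \left(24 + D\right) = \left(24 + D\right) \left(362 + D\right)$)
$\left(-134440 + 186565\right) \left(-268926 + f{\left(-662 \right)}\right) = \left(-134440 + 186565\right) \left(-268926 + \left(8688 + \left(-662\right)^{2} + 386 \left(-662\right)\right)\right) = 52125 \left(-268926 + \left(8688 + 438244 - 255532\right)\right) = 52125 \left(-268926 + 191400\right) = 52125 \left(-77526\right) = -4041042750$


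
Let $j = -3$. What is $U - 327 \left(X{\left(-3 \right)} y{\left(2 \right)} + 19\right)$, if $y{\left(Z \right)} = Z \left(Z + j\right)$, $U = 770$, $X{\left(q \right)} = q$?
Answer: $-7405$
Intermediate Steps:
$y{\left(Z \right)} = Z \left(-3 + Z\right)$ ($y{\left(Z \right)} = Z \left(Z - 3\right) = Z \left(-3 + Z\right)$)
$U - 327 \left(X{\left(-3 \right)} y{\left(2 \right)} + 19\right) = 770 - 327 \left(- 3 \cdot 2 \left(-3 + 2\right) + 19\right) = 770 - 327 \left(- 3 \cdot 2 \left(-1\right) + 19\right) = 770 - 327 \left(\left(-3\right) \left(-2\right) + 19\right) = 770 - 327 \left(6 + 19\right) = 770 - 8175 = -7405$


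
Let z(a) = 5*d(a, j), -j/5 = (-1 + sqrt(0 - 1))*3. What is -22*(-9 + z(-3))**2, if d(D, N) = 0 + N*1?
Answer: 27918 + 217800*I ≈ 27918.0 + 2.178e+5*I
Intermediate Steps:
j = 15 - 15*I (j = -5*(-1 + sqrt(0 - 1))*3 = -5*(-1 + sqrt(-1))*3 = -5*(-1 + I)*3 = -5*(-3 + 3*I) = 15 - 15*I ≈ 15.0 - 15.0*I)
d(D, N) = N (d(D, N) = 0 + N = N)
z(a) = 75 - 75*I (z(a) = 5*(15 - 15*I) = 75 - 75*I)
-22*(-9 + z(-3))**2 = -22*(-9 + (75 - 75*I))**2 = -22*(66 - 75*I)**2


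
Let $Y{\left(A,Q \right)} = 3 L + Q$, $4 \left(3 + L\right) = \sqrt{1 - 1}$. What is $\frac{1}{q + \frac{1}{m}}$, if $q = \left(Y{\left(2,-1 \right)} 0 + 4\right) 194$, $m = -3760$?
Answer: $\frac{3760}{2917759} \approx 0.0012887$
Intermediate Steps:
$L = -3$ ($L = -3 + \frac{\sqrt{1 - 1}}{4} = -3 + \frac{\sqrt{0}}{4} = -3 + \frac{1}{4} \cdot 0 = -3 + 0 = -3$)
$Y{\left(A,Q \right)} = -9 + Q$ ($Y{\left(A,Q \right)} = 3 \left(-3\right) + Q = -9 + Q$)
$q = 776$ ($q = \left(\left(-9 - 1\right) 0 + 4\right) 194 = \left(\left(-10\right) 0 + 4\right) 194 = \left(0 + 4\right) 194 = 4 \cdot 194 = 776$)
$\frac{1}{q + \frac{1}{m}} = \frac{1}{776 + \frac{1}{-3760}} = \frac{1}{776 - \frac{1}{3760}} = \frac{1}{\frac{2917759}{3760}} = \frac{3760}{2917759}$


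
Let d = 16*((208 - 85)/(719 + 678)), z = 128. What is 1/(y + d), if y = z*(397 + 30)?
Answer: 1397/76356400 ≈ 1.8296e-5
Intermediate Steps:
d = 1968/1397 (d = 16*(123/1397) = 1968/1397 ≈ 1.4087)
y = 54656 (y = 128*(397 + 30) = 128*427 = 54656)
1/(y + d) = 1/(54656 + 1968/1397) = 1/(76356400/1397) = 1397/76356400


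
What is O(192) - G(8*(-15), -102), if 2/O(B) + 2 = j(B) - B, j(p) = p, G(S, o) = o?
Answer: 101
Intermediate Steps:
O(B) = -1 (O(B) = 2/(-2 + (B - B)) = 2/(-2 + 0) = 2/(-2) = 2*(-1/2) = -1)
O(192) - G(8*(-15), -102) = -1 - 1*(-102) = -1 + 102 = 101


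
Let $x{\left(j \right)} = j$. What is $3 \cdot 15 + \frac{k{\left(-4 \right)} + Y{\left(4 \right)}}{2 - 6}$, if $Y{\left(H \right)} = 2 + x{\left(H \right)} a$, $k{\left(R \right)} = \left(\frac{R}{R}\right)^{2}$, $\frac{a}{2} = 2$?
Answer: $\frac{161}{4} \approx 40.25$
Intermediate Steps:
$a = 4$ ($a = 2 \cdot 2 = 4$)
$k{\left(R \right)} = 1$ ($k{\left(R \right)} = 1^{2} = 1$)
$Y{\left(H \right)} = 2 + 4 H$ ($Y{\left(H \right)} = 2 + H 4 = 2 + 4 H$)
$3 \cdot 15 + \frac{k{\left(-4 \right)} + Y{\left(4 \right)}}{2 - 6} = 3 \cdot 15 + \frac{1 + \left(2 + 4 \cdot 4\right)}{2 - 6} = 45 + \frac{1 + \left(2 + 16\right)}{-4} = 45 + \left(1 + 18\right) \left(- \frac{1}{4}\right) = 45 + 19 \left(- \frac{1}{4}\right) = 45 - \frac{19}{4} = \frac{161}{4}$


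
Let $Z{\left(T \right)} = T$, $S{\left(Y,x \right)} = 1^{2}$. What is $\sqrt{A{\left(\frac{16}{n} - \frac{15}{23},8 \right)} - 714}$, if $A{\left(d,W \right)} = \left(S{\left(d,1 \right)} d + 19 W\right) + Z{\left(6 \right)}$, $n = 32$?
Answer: $\frac{i \sqrt{1176818}}{46} \approx 23.583 i$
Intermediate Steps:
$S{\left(Y,x \right)} = 1$
$A{\left(d,W \right)} = 6 + d + 19 W$ ($A{\left(d,W \right)} = \left(1 d + 19 W\right) + 6 = \left(d + 19 W\right) + 6 = 6 + d + 19 W$)
$\sqrt{A{\left(\frac{16}{n} - \frac{15}{23},8 \right)} - 714} = \sqrt{\left(6 + \left(\frac{16}{32} - \frac{15}{23}\right) + 19 \cdot 8\right) - 714} = \sqrt{\left(6 + \left(16 \cdot \frac{1}{32} - \frac{15}{23}\right) + 152\right) - 714} = \sqrt{\left(6 + \left(\frac{1}{2} - \frac{15}{23}\right) + 152\right) - 714} = \sqrt{\left(6 - \frac{7}{46} + 152\right) - 714} = \sqrt{\frac{7261}{46} - 714} = \sqrt{- \frac{25583}{46}} = \frac{i \sqrt{1176818}}{46}$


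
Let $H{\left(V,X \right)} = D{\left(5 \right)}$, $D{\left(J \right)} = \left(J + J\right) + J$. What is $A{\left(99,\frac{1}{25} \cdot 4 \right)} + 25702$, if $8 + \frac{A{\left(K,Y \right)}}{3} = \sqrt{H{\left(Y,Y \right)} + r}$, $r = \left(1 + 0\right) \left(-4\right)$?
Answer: $25678 + 3 \sqrt{11} \approx 25688.0$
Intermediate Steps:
$D{\left(J \right)} = 3 J$ ($D{\left(J \right)} = 2 J + J = 3 J$)
$r = -4$ ($r = 1 \left(-4\right) = -4$)
$H{\left(V,X \right)} = 15$ ($H{\left(V,X \right)} = 3 \cdot 5 = 15$)
$A{\left(K,Y \right)} = -24 + 3 \sqrt{11}$ ($A{\left(K,Y \right)} = -24 + 3 \sqrt{15 - 4} = -24 + 3 \sqrt{11}$)
$A{\left(99,\frac{1}{25} \cdot 4 \right)} + 25702 = \left(-24 + 3 \sqrt{11}\right) + 25702 = 25678 + 3 \sqrt{11}$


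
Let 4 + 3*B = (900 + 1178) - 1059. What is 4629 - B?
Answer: 12872/3 ≈ 4290.7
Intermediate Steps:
B = 1015/3 (B = -4/3 + ((900 + 1178) - 1059)/3 = -4/3 + (2078 - 1059)/3 = -4/3 + (1/3)*1019 = -4/3 + 1019/3 = 1015/3 ≈ 338.33)
4629 - B = 4629 - 1*1015/3 = 4629 - 1015/3 = 12872/3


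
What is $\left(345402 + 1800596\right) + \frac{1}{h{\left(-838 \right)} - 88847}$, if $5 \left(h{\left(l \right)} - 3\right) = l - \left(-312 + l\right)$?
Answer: $\frac{952625680179}{443908} \approx 2.146 \cdot 10^{6}$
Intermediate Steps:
$h{\left(l \right)} = \frac{327}{5}$ ($h{\left(l \right)} = 3 + \frac{l - \left(-312 + l\right)}{5} = 3 + \frac{1}{5} \cdot 312 = 3 + \frac{312}{5} = \frac{327}{5}$)
$\left(345402 + 1800596\right) + \frac{1}{h{\left(-838 \right)} - 88847} = \left(345402 + 1800596\right) + \frac{1}{\frac{327}{5} - 88847} = 2145998 + \frac{1}{- \frac{443908}{5}} = 2145998 - \frac{5}{443908} = \frac{952625680179}{443908}$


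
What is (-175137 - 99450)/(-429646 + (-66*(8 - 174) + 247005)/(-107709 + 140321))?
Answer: 8954831244/14011357391 ≈ 0.63911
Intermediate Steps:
(-175137 - 99450)/(-429646 + (-66*(8 - 174) + 247005)/(-107709 + 140321)) = -274587/(-429646 + (-66*(-166) + 247005)/32612) = -274587/(-429646 + (10956 + 247005)*(1/32612)) = -274587/(-429646 + 257961*(1/32612)) = -274587/(-429646 + 257961/32612) = -274587/(-14011357391/32612) = -274587*(-32612/14011357391) = 8954831244/14011357391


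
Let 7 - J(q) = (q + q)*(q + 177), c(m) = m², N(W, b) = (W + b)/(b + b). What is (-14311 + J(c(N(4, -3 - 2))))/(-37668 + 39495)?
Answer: -71537701/9135000 ≈ -7.8312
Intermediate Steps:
N(W, b) = (W + b)/(2*b) (N(W, b) = (W + b)/((2*b)) = (W + b)*(1/(2*b)) = (W + b)/(2*b))
J(q) = 7 - 2*q*(177 + q) (J(q) = 7 - (q + q)*(q + 177) = 7 - 2*q*(177 + q))
(-14311 + J(c(N(4, -3 - 2))))/(-37668 + 39495) = (-14311 + (7 - 354*(4 + (-3 - 2))²/(4*(-3 - 2)²) - 2*(4 + (-3 - 2))⁴/(16*(-3 - 2)⁴)))/(-37668 + 39495) = (-14311 + (7 - 354*(4 - 5)²/100 - 2*(4 - 5)⁴/10000))/1827 = (-14311 + (7 - 354*((½)*(-⅕)*(-1))² - 2*(((½)*(-⅕)*(-1))²)²))*(1/1827) = (-14311 + (7 - 354*(⅒)² - 2*((⅒)²)²))*(1/1827) = (-14311 + (7 - 354*1/100 - 2*(1/100)²))*(1/1827) = (-14311 + (7 - 177/50 - 2*1/10000))*(1/1827) = (-14311 + (7 - 177/50 - 1/5000))*(1/1827) = (-14311 + 17299/5000)*(1/1827) = -71537701/5000*1/1827 = -71537701/9135000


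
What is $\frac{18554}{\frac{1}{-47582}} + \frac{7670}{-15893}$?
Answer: $- \frac{14030919357874}{15893} \approx -8.8284 \cdot 10^{8}$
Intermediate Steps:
$\frac{18554}{\frac{1}{-47582}} + \frac{7670}{-15893} = \frac{18554}{- \frac{1}{47582}} + 7670 \left(- \frac{1}{15893}\right) = 18554 \left(-47582\right) - \frac{7670}{15893} = -882836428 - \frac{7670}{15893} = - \frac{14030919357874}{15893}$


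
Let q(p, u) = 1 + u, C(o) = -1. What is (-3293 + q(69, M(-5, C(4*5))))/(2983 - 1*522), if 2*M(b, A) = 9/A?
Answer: -6593/4922 ≈ -1.3395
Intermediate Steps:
M(b, A) = 9/(2*A) (M(b, A) = (9/A)/2 = 9/(2*A))
(-3293 + q(69, M(-5, C(4*5))))/(2983 - 1*522) = (-3293 + (1 + (9/2)/(-1)))/(2983 - 1*522) = (-3293 + (1 + (9/2)*(-1)))/(2983 - 522) = (-3293 + (1 - 9/2))/2461 = (-3293 - 7/2)*(1/2461) = -6593/2*1/2461 = -6593/4922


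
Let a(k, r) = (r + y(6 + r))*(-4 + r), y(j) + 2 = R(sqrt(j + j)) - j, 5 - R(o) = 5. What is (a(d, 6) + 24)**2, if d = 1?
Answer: 64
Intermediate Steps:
R(o) = 0 (R(o) = 5 - 1*5 = 5 - 5 = 0)
y(j) = -2 - j (y(j) = -2 + (0 - j) = -2 - j)
a(k, r) = 32 - 8*r (a(k, r) = (r + (-2 - (6 + r)))*(-4 + r) = (r + (-2 + (-6 - r)))*(-4 + r) = (r + (-8 - r))*(-4 + r) = -8*(-4 + r) = 32 - 8*r)
(a(d, 6) + 24)**2 = ((32 - 8*6) + 24)**2 = ((32 - 48) + 24)**2 = (-16 + 24)**2 = 8**2 = 64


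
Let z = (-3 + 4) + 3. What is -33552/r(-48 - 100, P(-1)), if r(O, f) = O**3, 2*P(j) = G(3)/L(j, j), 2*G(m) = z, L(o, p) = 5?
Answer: 2097/202612 ≈ 0.010350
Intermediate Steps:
z = 4 (z = 1 + 3 = 4)
G(m) = 2 (G(m) = (1/2)*4 = 2)
P(j) = 1/5 (P(j) = (2/5)/2 = (2*(1/5))/2 = (1/2)*(2/5) = 1/5)
-33552/r(-48 - 100, P(-1)) = -33552/(-48 - 100)**3 = -33552/((-148)**3) = -33552/(-3241792) = -33552*(-1/3241792) = 2097/202612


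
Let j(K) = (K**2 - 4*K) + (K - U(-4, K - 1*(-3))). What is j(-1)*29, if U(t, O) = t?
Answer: 232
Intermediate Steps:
j(K) = 4 + K**2 - 3*K (j(K) = (K**2 - 4*K) + (K - 1*(-4)) = (K**2 - 4*K) + (K + 4) = (K**2 - 4*K) + (4 + K) = 4 + K**2 - 3*K)
j(-1)*29 = (4 + (-1)**2 - 3*(-1))*29 = (4 + 1 + 3)*29 = 8*29 = 232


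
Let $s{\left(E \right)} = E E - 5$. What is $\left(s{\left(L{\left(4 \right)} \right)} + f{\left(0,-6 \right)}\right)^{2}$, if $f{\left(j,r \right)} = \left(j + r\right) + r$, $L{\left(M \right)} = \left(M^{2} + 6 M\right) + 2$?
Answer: $3052009$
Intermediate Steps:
$L{\left(M \right)} = 2 + M^{2} + 6 M$
$s{\left(E \right)} = -5 + E^{2}$ ($s{\left(E \right)} = E^{2} - 5 = -5 + E^{2}$)
$f{\left(j,r \right)} = j + 2 r$
$\left(s{\left(L{\left(4 \right)} \right)} + f{\left(0,-6 \right)}\right)^{2} = \left(\left(-5 + \left(2 + 4^{2} + 6 \cdot 4\right)^{2}\right) + \left(0 + 2 \left(-6\right)\right)\right)^{2} = \left(\left(-5 + \left(2 + 16 + 24\right)^{2}\right) + \left(0 - 12\right)\right)^{2} = \left(\left(-5 + 42^{2}\right) - 12\right)^{2} = \left(\left(-5 + 1764\right) - 12\right)^{2} = \left(1759 - 12\right)^{2} = 1747^{2} = 3052009$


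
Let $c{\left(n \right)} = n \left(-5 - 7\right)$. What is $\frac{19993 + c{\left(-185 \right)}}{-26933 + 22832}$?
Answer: $- \frac{22213}{4101} \approx -5.4165$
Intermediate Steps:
$c{\left(n \right)} = - 12 n$ ($c{\left(n \right)} = n \left(-12\right) = - 12 n$)
$\frac{19993 + c{\left(-185 \right)}}{-26933 + 22832} = \frac{19993 - -2220}{-26933 + 22832} = \frac{19993 + 2220}{-4101} = 22213 \left(- \frac{1}{4101}\right) = - \frac{22213}{4101}$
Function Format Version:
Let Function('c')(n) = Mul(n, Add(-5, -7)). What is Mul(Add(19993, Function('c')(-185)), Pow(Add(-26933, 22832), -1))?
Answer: Rational(-22213, 4101) ≈ -5.4165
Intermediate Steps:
Function('c')(n) = Mul(-12, n) (Function('c')(n) = Mul(n, -12) = Mul(-12, n))
Mul(Add(19993, Function('c')(-185)), Pow(Add(-26933, 22832), -1)) = Mul(Add(19993, Mul(-12, -185)), Pow(Add(-26933, 22832), -1)) = Mul(Add(19993, 2220), Pow(-4101, -1)) = Mul(22213, Rational(-1, 4101)) = Rational(-22213, 4101)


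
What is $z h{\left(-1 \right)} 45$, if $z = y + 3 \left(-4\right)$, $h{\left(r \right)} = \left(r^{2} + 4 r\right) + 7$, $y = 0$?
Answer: $-2160$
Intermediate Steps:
$h{\left(r \right)} = 7 + r^{2} + 4 r$
$z = -12$ ($z = 0 + 3 \left(-4\right) = 0 - 12 = -12$)
$z h{\left(-1 \right)} 45 = - 12 \left(7 + \left(-1\right)^{2} + 4 \left(-1\right)\right) 45 = - 12 \left(7 + 1 - 4\right) 45 = \left(-12\right) 4 \cdot 45 = \left(-48\right) 45 = -2160$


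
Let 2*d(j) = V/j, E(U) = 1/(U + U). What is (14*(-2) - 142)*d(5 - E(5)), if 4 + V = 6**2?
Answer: -27200/49 ≈ -555.10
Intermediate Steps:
E(U) = 1/(2*U)
V = 32 (V = -4 + 6**2 = -4 + 36 = 32)
d(j) = 16/j (d(j) = (32/j)/2 = 16/j)
(14*(-2) - 142)*d(5 - E(5)) = (14*(-2) - 142)*(16/(5 - 1/(2*5))) = (-28 - 142)*(16/(5 - 1/(2*5))) = -2720/(5 - 1*1/10) = -2720/(5 - 1/10) = -2720/49/10 = -2720*10/49 = -170*160/49 = -27200/49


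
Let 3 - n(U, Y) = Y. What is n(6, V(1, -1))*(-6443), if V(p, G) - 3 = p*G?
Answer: -6443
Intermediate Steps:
V(p, G) = 3 + G*p (V(p, G) = 3 + p*G = 3 + G*p)
n(U, Y) = 3 - Y
n(6, V(1, -1))*(-6443) = (3 - (3 - 1*1))*(-6443) = (3 - (3 - 1))*(-6443) = (3 - 1*2)*(-6443) = (3 - 2)*(-6443) = 1*(-6443) = -6443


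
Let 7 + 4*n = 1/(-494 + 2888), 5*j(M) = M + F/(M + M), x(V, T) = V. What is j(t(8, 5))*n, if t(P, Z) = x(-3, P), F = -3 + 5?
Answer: 16757/14364 ≈ 1.1666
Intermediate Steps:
F = 2
t(P, Z) = -3
j(M) = M/5 + 1/(5*M) (j(M) = (M + 2/(M + M))/5 = (M + 2/((2*M)))/5 = (M + 2*(1/(2*M)))/5 = (M + 1/M)/5 = M/5 + 1/(5*M))
n = -16757/9576 (n = -7/4 + 1/(4*(-494 + 2888)) = -7/4 + (1/4)/2394 = -7/4 + (1/4)*(1/2394) = -7/4 + 1/9576 = -16757/9576 ≈ -1.7499)
j(t(8, 5))*n = ((1/5)*(1 + (-3)**2)/(-3))*(-16757/9576) = ((1/5)*(-1/3)*(1 + 9))*(-16757/9576) = ((1/5)*(-1/3)*10)*(-16757/9576) = -2/3*(-16757/9576) = 16757/14364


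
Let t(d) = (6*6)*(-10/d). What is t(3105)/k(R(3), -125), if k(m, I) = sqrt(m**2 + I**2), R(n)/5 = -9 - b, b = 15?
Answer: -8*sqrt(1201)/414345 ≈ -0.00066911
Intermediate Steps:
R(n) = -120 (R(n) = 5*(-9 - 1*15) = 5*(-9 - 15) = 5*(-24) = -120)
t(d) = -360/d (t(d) = 36*(-10/d) = -360/d)
k(m, I) = sqrt(I**2 + m**2)
t(3105)/k(R(3), -125) = (-360/3105)/(sqrt((-125)**2 + (-120)**2)) = (-360*1/3105)/(sqrt(15625 + 14400)) = -8*sqrt(1201)/6005/69 = -8*sqrt(1201)/414345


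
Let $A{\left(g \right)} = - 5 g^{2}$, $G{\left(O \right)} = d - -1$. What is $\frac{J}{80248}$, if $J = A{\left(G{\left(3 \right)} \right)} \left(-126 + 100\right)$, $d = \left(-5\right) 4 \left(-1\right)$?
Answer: $\frac{4095}{5732} \approx 0.71441$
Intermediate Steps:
$d = 20$ ($d = \left(-20\right) \left(-1\right) = 20$)
$G{\left(O \right)} = 21$ ($G{\left(O \right)} = 20 - -1 = 20 + 1 = 21$)
$J = 57330$ ($J = - 5 \cdot 21^{2} \left(-126 + 100\right) = \left(-5\right) 441 \left(-26\right) = \left(-2205\right) \left(-26\right) = 57330$)
$\frac{J}{80248} = \frac{57330}{80248} = 57330 \cdot \frac{1}{80248} = \frac{4095}{5732}$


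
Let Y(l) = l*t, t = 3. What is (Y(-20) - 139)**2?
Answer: 39601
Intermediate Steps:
Y(l) = 3*l (Y(l) = l*3 = 3*l)
(Y(-20) - 139)**2 = (3*(-20) - 139)**2 = (-60 - 139)**2 = (-199)**2 = 39601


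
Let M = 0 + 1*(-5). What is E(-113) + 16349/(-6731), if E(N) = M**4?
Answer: 4190526/6731 ≈ 622.57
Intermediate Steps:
M = -5 (M = 0 - 5 = -5)
E(N) = 625 (E(N) = (-5)**4 = 625)
E(-113) + 16349/(-6731) = 625 + 16349/(-6731) = 625 + 16349*(-1/6731) = 625 - 16349/6731 = 4190526/6731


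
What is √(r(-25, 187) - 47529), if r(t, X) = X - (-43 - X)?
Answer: 2*I*√11778 ≈ 217.05*I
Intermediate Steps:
r(t, X) = 43 + 2*X (r(t, X) = X + (43 + X) = 43 + 2*X)
√(r(-25, 187) - 47529) = √((43 + 2*187) - 47529) = √((43 + 374) - 47529) = √(417 - 47529) = √(-47112) = 2*I*√11778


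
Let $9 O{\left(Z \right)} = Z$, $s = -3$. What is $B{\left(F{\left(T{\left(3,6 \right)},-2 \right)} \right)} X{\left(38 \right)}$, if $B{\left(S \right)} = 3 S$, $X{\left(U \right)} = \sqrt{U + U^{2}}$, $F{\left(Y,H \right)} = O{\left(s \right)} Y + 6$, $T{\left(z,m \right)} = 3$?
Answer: $15 \sqrt{1482} \approx 577.45$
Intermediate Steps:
$O{\left(Z \right)} = \frac{Z}{9}$
$F{\left(Y,H \right)} = 6 - \frac{Y}{3}$ ($F{\left(Y,H \right)} = \frac{1}{9} \left(-3\right) Y + 6 = - \frac{Y}{3} + 6 = 6 - \frac{Y}{3}$)
$B{\left(F{\left(T{\left(3,6 \right)},-2 \right)} \right)} X{\left(38 \right)} = 3 \left(6 - 1\right) \sqrt{38 \left(1 + 38\right)} = 3 \left(6 - 1\right) \sqrt{38 \cdot 39} = 3 \cdot 5 \sqrt{1482} = 15 \sqrt{1482}$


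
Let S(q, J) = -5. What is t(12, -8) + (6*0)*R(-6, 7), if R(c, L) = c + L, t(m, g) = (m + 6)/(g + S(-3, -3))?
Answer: -18/13 ≈ -1.3846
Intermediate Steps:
t(m, g) = (6 + m)/(-5 + g) (t(m, g) = (m + 6)/(g - 5) = (6 + m)/(-5 + g))
R(c, L) = L + c
t(12, -8) + (6*0)*R(-6, 7) = (6 + 12)/(-5 - 8) + (6*0)*(7 - 6) = 18/(-13) + 0*1 = -1/13*18 + 0 = -18/13 + 0 = -18/13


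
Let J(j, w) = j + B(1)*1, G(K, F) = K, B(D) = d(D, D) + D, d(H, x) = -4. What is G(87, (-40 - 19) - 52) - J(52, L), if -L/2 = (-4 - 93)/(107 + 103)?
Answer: 38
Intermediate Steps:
B(D) = -4 + D
L = 97/105 (L = -2*(-4 - 93)/(107 + 103) = -(-194)/210 = -2*(-97/210) = 97/105 ≈ 0.92381)
J(j, w) = -3 + j (J(j, w) = j + (-4 + 1)*1 = j - 3*1 = j - 3 = -3 + j)
G(87, (-40 - 19) - 52) - J(52, L) = 87 - (-3 + 52) = 87 - 1*49 = 87 - 49 = 38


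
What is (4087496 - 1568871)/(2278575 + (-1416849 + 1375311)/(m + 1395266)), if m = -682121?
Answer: 598714941875/541651442279 ≈ 1.1054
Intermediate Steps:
(4087496 - 1568871)/(2278575 + (-1416849 + 1375311)/(m + 1395266)) = (4087496 - 1568871)/(2278575 + (-1416849 + 1375311)/(-682121 + 1395266)) = 2518625/(2278575 - 41538/713145) = 2518625/(2278575 - 41538*1/713145) = 2518625/(2278575 - 13846/237715) = 2518625/(541651442279/237715) = 2518625*(237715/541651442279) = 598714941875/541651442279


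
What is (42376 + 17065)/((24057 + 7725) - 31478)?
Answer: 59441/304 ≈ 195.53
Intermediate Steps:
(42376 + 17065)/((24057 + 7725) - 31478) = 59441/(31782 - 31478) = 59441/304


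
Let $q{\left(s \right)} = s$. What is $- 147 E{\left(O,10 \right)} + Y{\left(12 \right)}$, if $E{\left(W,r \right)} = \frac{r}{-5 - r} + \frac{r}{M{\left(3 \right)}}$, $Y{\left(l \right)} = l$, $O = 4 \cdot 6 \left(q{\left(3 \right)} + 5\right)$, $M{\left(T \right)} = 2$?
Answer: $-625$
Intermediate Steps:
$O = 192$ ($O = 4 \cdot 6 \left(3 + 5\right) = 4 \cdot 6 \cdot 8 = 4 \cdot 48 = 192$)
$E{\left(W,r \right)} = \frac{r}{2} + \frac{r}{-5 - r}$ ($E{\left(W,r \right)} = \frac{r}{-5 - r} + \frac{r}{2} = \frac{r}{2} + \frac{r}{-5 - r}$)
$- 147 E{\left(O,10 \right)} + Y{\left(12 \right)} = - 147 \cdot \frac{1}{2} \cdot 10 \frac{1}{5 + 10} \left(3 + 10\right) + 12 = - 147 \cdot \frac{1}{2} \cdot 10 \cdot \frac{1}{15} \cdot 13 + 12 = \left(-147\right) \frac{13}{3} + 12 = -637 + 12 = -625$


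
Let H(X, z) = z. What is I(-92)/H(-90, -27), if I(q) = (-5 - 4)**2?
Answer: -3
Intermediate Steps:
I(q) = 81 (I(q) = (-9)**2 = 81)
I(-92)/H(-90, -27) = 81/(-27) = 81*(-1/27) = -3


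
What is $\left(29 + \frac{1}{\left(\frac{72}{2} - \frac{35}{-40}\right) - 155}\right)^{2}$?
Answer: $\frac{750595609}{893025} \approx 840.51$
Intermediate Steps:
$\left(29 + \frac{1}{\left(\frac{72}{2} - \frac{35}{-40}\right) - 155}\right)^{2} = \left(29 + \frac{1}{\left(72 \cdot \frac{1}{2} - - \frac{7}{8}\right) - 155}\right)^{2} = \left(29 + \frac{1}{\left(36 + \frac{7}{8}\right) - 155}\right)^{2} = \left(29 + \frac{1}{\frac{295}{8} - 155}\right)^{2} = \left(29 + \frac{1}{- \frac{945}{8}}\right)^{2} = \left(29 - \frac{8}{945}\right)^{2} = \left(\frac{27397}{945}\right)^{2} = \frac{750595609}{893025}$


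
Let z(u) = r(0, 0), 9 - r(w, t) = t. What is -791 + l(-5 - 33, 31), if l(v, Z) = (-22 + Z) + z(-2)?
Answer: -773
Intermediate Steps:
r(w, t) = 9 - t
z(u) = 9 (z(u) = 9 - 1*0 = 9 + 0 = 9)
l(v, Z) = -13 + Z (l(v, Z) = (-22 + Z) + 9 = -13 + Z)
-791 + l(-5 - 33, 31) = -791 + (-13 + 31) = -791 + 18 = -773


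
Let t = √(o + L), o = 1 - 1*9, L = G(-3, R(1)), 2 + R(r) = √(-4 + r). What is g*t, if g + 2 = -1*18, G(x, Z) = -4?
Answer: -40*I*√3 ≈ -69.282*I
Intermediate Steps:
R(r) = -2 + √(-4 + r)
L = -4
g = -20 (g = -2 - 1*18 = -2 - 18 = -20)
o = -8 (o = 1 - 9 = -8)
t = 2*I*√3 (t = √(-8 - 4) = √(-12) = 2*I*√3 ≈ 3.4641*I)
g*t = -40*I*√3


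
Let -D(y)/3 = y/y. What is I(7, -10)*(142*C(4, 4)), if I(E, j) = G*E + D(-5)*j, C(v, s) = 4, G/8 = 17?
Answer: 557776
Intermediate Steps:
D(y) = -3 (D(y) = -3*y/y = -3*1 = -3)
G = 136 (G = 8*17 = 136)
I(E, j) = -3*j + 136*E (I(E, j) = 136*E - 3*j = -3*j + 136*E)
I(7, -10)*(142*C(4, 4)) = (-3*(-10) + 136*7)*(142*4) = (30 + 952)*568 = 982*568 = 557776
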